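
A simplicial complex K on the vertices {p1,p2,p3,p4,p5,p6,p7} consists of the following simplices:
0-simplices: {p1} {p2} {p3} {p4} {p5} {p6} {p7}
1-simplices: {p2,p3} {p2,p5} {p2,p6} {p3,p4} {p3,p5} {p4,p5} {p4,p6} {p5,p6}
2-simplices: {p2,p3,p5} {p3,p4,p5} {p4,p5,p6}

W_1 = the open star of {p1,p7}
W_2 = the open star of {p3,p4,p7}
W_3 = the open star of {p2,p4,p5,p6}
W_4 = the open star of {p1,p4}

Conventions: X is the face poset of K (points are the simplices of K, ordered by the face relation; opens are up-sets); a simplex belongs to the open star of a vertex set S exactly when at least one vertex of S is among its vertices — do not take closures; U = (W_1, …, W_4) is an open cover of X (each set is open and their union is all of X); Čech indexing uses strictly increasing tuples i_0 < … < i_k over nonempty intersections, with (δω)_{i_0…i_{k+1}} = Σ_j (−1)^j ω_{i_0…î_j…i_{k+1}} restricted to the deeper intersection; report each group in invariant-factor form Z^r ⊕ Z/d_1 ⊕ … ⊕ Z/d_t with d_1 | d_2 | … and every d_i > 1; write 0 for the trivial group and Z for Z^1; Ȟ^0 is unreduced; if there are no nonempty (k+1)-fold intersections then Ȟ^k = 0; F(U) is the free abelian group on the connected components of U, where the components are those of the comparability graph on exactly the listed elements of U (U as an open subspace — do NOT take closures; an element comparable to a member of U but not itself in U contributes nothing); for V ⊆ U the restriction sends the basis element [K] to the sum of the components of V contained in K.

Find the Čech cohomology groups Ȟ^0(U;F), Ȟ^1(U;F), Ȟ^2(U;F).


Ȟ^0(U;F) ≅ Z^3; Ȟ^1(U;F) ≅ 0; Ȟ^2(U;F) ≅ 0

nerve of the cover:
  W1={{p1},{p7}} W2={{p3},{p4},{p7},{p2,p3},{p3,p4},{p3,p5},{p4,p5},{p4,p6},{p2,p3,p5},{p3,p4,p5},{p4,p5,p6}} W3={{p2},{p4},{p5},{p6},{p2,p3},{p2,p5},{p2,p6},{p3,p4},{p3,p5},{p4,p5},{p4,p6},{p5,p6},{p2,p3,p5},{p3,p4,p5},{p4,p5,p6}} W4={{p1},{p4},{p3,p4},{p4,p5},{p4,p6},{p3,p4,p5},{p4,p5,p6}}
  W12={{p7}} W14={{p1}} W23={{p4},{p2,p3},{p3,p4},{p3,p5},{p4,p5},{p4,p6},{p2,p3,p5},{p3,p4,p5},{p4,p5,p6}} W24={{p4},{p3,p4},{p4,p5},{p4,p6},{p3,p4,p5},{p4,p5,p6}} W34={{p4},{p3,p4},{p4,p5},{p4,p6},{p3,p4,p5},{p4,p5,p6}}
  W234={{p4},{p3,p4},{p4,p5},{p4,p6},{p3,p4,p5},{p4,p5,p6}}
components per intersection:
  W1: {{p1}} {{p7}}
  W2: {{p3},{p4},{p2,p3},{p3,p4},{p3,p5},{p4,p5},{p4,p6},{p2,p3,p5},{p3,p4,p5},{p4,p5,p6}} {{p7}}
  W3: {{p2},{p4},{p5},{p6},{p2,p3},{p2,p5},{p2,p6},{p3,p4},{p3,p5},{p4,p5},{p4,p6},{p5,p6},{p2,p3,p5},{p3,p4,p5},{p4,p5,p6}}
  W4: {{p1}} {{p4},{p3,p4},{p4,p5},{p4,p6},{p3,p4,p5},{p4,p5,p6}}
  W12: {{p7}}
  W14: {{p1}}
  W23: {{p4},{p2,p3},{p3,p4},{p3,p5},{p4,p5},{p4,p6},{p2,p3,p5},{p3,p4,p5},{p4,p5,p6}}
  W24: {{p4},{p3,p4},{p4,p5},{p4,p6},{p3,p4,p5},{p4,p5,p6}}
  W34: {{p4},{p3,p4},{p4,p5},{p4,p6},{p3,p4,p5},{p4,p5,p6}}
  W234: {{p4},{p3,p4},{p4,p5},{p4,p6},{p3,p4,p5},{p4,p5,p6}}
C dims 7,5,1; δ0: rk 4, SNF 1^4; δ1: rk 1, SNF 1^1
Ȟ^0 = (7 − 4) − 0 = 3, so Ȟ^0 ≅ Z^3
Ȟ^1 = (5 − 1) − 4 = 0, so Ȟ^1 ≅ 0
Ȟ^2 = (1 − 0) − 1 = 0, so Ȟ^2 ≅ 0


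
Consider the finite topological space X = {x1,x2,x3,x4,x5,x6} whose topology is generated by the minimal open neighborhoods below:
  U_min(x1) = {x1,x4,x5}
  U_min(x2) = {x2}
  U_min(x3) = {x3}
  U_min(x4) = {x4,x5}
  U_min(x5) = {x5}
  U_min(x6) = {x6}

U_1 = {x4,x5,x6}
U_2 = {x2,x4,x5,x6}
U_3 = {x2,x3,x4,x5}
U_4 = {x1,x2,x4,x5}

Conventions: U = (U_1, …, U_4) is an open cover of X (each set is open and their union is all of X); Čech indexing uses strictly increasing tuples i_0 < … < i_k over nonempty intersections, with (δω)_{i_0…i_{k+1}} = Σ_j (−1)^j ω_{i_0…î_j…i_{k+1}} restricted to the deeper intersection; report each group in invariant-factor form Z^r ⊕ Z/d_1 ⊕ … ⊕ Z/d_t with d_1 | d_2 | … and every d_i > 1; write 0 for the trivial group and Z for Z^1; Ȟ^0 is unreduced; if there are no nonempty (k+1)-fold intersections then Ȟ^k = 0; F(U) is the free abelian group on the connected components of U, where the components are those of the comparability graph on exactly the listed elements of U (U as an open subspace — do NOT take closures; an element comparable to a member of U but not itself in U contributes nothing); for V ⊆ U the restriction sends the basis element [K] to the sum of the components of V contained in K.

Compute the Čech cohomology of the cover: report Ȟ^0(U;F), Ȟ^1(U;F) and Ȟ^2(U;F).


nonempty overlaps:
  U12={x4,x5,x6} U13={x4,x5} U14={x4,x5} U23={x2,x4,x5} U24={x2,x4,x5} U34={x2,x4,x5}
  U123={x4,x5} U124={x4,x5} U134={x4,x5} U234={x2,x4,x5}
  U1234={x4,x5}
components per intersection:
  U1: {x4,x5} {x6}
  U2: {x2} {x4,x5} {x6}
  U3: {x2} {x3} {x4,x5}
  U4: {x1,x4,x5} {x2}
  U12: {x4,x5} {x6}
  U13: {x4,x5}
  U14: {x4,x5}
  U23: {x2} {x4,x5}
  U24: {x2} {x4,x5}
  U34: {x2} {x4,x5}
  U123: {x4,x5}
  U124: {x4,x5}
  U134: {x4,x5}
  U234: {x2} {x4,x5}
  U1234: {x4,x5}
C dims 10,10,5,1; δ0: rk 6, SNF 1^6; δ1: rk 4, SNF 1^4; δ2: rk 1, SNF 1^1
degree 0: 10−6−0 = 4 → Ȟ^0 ≅ Z^4
degree 1: 10−4−6 = 0 → Ȟ^1 ≅ 0
degree 2: 5−1−4 = 0 → Ȟ^2 ≅ 0

Ȟ^0(U;F) ≅ Z^4, Ȟ^1(U;F) ≅ 0 and Ȟ^2(U;F) ≅ 0


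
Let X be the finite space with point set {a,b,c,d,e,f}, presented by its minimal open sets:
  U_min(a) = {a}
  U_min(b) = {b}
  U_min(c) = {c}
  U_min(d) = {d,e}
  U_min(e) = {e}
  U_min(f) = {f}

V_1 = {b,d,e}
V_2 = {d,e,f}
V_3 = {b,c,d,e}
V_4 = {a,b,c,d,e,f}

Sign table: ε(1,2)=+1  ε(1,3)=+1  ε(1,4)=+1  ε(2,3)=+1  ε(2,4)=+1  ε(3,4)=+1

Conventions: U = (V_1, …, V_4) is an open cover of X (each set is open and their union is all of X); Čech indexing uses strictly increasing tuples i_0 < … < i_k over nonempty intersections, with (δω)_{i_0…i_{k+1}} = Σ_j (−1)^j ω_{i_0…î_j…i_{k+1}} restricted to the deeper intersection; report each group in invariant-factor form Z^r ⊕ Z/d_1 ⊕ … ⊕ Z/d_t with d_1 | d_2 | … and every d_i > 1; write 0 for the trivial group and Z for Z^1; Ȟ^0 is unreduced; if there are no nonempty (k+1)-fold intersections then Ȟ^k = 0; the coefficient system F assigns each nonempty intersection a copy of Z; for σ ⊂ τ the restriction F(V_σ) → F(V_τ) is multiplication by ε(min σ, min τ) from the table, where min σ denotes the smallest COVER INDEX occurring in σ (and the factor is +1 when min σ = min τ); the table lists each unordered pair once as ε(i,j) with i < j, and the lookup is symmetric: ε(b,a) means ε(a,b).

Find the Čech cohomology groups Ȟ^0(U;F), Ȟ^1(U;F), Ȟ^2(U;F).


nonempty overlaps:
  V12={d,e} V13={b,d,e} V14={b,d,e} V23={d,e} V24={d,e,f} V34={b,c,d,e}
  V123={d,e} V124={d,e} V134={b,d,e} V234={d,e}
  V1234={d,e}
C dims 4,6,4,1; δ0: rk 3, SNF 1^3; δ1: rk 3, SNF 1^3; δ2: rk 1, SNF 1^1
degree 0: 4−3−0 = 1 → Ȟ^0 ≅ Z
degree 1: 6−3−3 = 0 → Ȟ^1 ≅ 0
degree 2: 4−1−3 = 0 → Ȟ^2 ≅ 0

Ȟ^0(U;F) ≅ Z, Ȟ^1(U;F) ≅ 0, Ȟ^2(U;F) ≅ 0


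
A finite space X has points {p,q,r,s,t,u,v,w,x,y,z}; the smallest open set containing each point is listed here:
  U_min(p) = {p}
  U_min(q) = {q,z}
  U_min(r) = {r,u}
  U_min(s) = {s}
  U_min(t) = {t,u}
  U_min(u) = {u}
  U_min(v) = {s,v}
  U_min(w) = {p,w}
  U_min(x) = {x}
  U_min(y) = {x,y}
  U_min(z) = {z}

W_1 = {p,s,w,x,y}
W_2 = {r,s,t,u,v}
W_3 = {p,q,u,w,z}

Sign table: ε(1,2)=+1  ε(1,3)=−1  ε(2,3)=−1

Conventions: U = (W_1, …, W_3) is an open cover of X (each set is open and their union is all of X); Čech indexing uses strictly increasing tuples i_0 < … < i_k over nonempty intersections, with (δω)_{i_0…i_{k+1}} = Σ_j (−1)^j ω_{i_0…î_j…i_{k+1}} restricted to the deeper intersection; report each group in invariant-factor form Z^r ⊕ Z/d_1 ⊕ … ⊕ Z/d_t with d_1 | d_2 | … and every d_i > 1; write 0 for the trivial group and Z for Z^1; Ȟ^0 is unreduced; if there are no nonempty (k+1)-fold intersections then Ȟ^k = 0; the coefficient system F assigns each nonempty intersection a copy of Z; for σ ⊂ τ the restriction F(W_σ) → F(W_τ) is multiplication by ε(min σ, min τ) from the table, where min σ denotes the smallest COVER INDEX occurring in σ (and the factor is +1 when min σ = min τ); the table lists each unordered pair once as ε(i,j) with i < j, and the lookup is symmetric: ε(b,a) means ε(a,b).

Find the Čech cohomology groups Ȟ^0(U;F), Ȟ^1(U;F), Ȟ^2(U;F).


nerve simplices:
  W12={s} W13={p,w} W23={u}
C dims 3,3; δ0: rk 2, SNF 1^2
degree 0: 3−2−0 = 1 → Ȟ^0 ≅ Z
degree 1: 3−0−2 = 1 → Ȟ^1 ≅ Z
degree 2: 0−0−0 = 0 → Ȟ^2 ≅ 0

Ȟ^0 ≅ Z, Ȟ^1 ≅ Z and Ȟ^2 ≅ 0


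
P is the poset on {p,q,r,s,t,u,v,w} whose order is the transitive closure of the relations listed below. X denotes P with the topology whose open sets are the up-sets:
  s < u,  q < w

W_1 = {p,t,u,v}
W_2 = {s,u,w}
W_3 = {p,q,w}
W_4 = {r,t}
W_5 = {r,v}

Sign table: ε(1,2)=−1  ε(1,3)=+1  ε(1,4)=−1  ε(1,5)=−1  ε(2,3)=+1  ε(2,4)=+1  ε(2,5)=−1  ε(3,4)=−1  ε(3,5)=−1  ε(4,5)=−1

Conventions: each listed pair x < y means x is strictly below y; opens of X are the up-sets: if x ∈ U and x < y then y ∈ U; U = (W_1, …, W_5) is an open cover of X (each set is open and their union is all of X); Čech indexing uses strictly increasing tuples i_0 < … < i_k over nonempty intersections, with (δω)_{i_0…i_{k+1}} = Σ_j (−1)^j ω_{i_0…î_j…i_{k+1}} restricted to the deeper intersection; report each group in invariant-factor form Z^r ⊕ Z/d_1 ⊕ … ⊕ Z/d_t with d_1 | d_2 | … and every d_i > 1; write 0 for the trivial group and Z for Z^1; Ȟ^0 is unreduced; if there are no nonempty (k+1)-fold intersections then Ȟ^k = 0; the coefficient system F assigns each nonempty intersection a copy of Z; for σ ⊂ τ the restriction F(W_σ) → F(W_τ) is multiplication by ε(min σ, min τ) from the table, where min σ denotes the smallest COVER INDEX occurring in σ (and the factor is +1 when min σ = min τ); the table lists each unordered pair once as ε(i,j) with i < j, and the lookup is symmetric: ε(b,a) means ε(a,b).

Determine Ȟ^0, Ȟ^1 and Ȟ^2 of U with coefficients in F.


Ȟ^0 = 0, Ȟ^1 = Z ⊕ Z/2, Ȟ^2 = 0

intersection data:
  W12={u} W13={p} W14={t} W15={v} W23={w} W45={r}
C dims 5,6; δ0: rk 5, SNF 1^4·2
Ȟ^0 = (5 − 5) − 0 = 0, so Ȟ^0 ≅ 0
Ȟ^1 = (6 − 0) − 5 = 1 plus torsion [2], so Ȟ^1 ≅ Z ⊕ Z/2
Ȟ^2 = (0 − 0) − 0 = 0, so Ȟ^2 ≅ 0


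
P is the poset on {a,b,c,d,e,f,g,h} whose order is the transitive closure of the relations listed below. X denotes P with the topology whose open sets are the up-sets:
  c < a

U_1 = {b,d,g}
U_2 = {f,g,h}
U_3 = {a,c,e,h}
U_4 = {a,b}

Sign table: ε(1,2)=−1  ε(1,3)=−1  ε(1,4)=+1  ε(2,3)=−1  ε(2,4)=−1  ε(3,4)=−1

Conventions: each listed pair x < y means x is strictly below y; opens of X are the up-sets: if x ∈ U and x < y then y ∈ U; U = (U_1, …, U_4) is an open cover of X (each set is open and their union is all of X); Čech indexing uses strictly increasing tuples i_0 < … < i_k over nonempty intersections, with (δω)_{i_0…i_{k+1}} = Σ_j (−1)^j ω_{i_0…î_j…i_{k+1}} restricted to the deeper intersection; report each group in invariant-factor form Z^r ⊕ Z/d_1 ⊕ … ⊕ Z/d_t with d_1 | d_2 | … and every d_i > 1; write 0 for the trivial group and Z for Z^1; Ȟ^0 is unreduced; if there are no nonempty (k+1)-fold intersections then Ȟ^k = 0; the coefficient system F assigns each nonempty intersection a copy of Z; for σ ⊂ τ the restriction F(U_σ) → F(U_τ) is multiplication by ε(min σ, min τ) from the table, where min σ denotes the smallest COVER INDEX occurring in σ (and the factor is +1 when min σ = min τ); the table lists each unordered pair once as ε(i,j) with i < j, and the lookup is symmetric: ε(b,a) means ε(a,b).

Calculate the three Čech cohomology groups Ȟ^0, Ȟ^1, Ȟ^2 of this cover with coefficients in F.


Ȟ^0 ≅ 0; Ȟ^1 ≅ Z/2; Ȟ^2 ≅ 0

nerve of the cover:
  U12={g} U14={b} U23={h} U34={a}
C dims 4,4; δ0: rk 4, SNF 1^3·2
Ȟ^0 = (4 − 4) − 0 = 0, so Ȟ^0 ≅ 0
Ȟ^1 = (4 − 0) − 4 = 0 plus torsion [2], so Ȟ^1 ≅ Z/2
Ȟ^2 = (0 − 0) − 0 = 0, so Ȟ^2 ≅ 0


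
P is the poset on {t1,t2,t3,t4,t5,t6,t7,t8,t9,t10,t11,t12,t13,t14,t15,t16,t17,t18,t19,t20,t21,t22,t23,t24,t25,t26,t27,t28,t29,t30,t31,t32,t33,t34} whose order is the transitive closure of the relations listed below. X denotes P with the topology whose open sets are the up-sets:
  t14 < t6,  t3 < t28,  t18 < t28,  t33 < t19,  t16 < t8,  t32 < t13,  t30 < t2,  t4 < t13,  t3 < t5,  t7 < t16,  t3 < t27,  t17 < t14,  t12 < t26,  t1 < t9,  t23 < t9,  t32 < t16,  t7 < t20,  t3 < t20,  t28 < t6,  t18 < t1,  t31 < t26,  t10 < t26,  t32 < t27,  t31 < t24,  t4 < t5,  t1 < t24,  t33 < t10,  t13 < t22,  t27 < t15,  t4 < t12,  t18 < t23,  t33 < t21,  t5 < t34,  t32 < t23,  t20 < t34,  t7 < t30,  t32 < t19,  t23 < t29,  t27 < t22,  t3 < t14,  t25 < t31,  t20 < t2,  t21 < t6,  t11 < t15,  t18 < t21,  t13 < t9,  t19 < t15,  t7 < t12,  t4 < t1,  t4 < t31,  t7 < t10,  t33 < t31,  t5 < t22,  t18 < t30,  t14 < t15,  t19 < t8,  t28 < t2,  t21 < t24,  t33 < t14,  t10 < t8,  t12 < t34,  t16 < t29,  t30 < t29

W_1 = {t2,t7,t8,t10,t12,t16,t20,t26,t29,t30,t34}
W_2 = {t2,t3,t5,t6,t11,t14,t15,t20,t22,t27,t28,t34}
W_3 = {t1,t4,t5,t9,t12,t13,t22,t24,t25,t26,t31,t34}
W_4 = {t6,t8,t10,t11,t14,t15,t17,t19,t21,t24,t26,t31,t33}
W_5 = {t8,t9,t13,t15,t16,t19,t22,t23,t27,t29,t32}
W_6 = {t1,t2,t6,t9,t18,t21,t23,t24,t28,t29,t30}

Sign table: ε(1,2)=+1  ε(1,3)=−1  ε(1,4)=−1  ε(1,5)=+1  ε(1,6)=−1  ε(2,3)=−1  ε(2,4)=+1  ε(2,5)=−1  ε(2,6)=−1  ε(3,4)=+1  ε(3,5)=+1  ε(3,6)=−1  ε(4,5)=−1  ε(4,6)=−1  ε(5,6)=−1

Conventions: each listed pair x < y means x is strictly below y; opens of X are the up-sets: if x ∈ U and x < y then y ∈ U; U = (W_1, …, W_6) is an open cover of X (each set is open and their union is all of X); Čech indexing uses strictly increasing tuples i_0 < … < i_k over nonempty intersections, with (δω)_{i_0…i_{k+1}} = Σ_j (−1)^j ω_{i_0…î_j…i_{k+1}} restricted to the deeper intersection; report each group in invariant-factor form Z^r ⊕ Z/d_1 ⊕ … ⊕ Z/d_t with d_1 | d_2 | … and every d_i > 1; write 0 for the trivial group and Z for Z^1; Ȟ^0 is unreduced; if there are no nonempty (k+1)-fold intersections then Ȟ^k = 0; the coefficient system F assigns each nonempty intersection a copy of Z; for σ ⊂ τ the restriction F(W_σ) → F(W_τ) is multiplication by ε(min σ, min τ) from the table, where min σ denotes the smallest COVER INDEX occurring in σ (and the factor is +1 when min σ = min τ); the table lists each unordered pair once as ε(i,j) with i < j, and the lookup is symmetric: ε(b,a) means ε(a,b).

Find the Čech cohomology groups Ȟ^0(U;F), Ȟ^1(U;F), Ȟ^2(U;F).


nonempty overlaps:
  W12={t2,t20,t34} W13={t12,t26,t34} W14={t8,t10,t26} W15={t8,t16,t29} W16={t2,t29,t30} W23={t5,t22,t34} W24={t6,t11,t14,t15} W25={t15,t22,t27} W26={t2,t6,t28} W34={t24,t26,t31} W35={t9,t13,t22} W36={t1,t9,t24} W45={t8,t15,t19} W46={t6,t21,t24} W56={t9,t23,t29}
  W123={t34} W126={t2} W134={t26} W145={t8} W156={t29} W235={t22} W245={t15} W246={t6} W346={t24} W356={t9}
C dims 6,15,10; δ0: rk 6, SNF 1^5·2; δ1: rk 9, SNF 1^9
degree 0: 6−6−0 = 0 → Ȟ^0 ≅ 0
degree 1: 15−9−6 = 0 plus torsion [2] → Ȟ^1 ≅ Z/2
degree 2: 10−0−9 = 1 → Ȟ^2 ≅ Z

Ȟ^0 ≅ 0; Ȟ^1 ≅ Z/2; Ȟ^2 ≅ Z


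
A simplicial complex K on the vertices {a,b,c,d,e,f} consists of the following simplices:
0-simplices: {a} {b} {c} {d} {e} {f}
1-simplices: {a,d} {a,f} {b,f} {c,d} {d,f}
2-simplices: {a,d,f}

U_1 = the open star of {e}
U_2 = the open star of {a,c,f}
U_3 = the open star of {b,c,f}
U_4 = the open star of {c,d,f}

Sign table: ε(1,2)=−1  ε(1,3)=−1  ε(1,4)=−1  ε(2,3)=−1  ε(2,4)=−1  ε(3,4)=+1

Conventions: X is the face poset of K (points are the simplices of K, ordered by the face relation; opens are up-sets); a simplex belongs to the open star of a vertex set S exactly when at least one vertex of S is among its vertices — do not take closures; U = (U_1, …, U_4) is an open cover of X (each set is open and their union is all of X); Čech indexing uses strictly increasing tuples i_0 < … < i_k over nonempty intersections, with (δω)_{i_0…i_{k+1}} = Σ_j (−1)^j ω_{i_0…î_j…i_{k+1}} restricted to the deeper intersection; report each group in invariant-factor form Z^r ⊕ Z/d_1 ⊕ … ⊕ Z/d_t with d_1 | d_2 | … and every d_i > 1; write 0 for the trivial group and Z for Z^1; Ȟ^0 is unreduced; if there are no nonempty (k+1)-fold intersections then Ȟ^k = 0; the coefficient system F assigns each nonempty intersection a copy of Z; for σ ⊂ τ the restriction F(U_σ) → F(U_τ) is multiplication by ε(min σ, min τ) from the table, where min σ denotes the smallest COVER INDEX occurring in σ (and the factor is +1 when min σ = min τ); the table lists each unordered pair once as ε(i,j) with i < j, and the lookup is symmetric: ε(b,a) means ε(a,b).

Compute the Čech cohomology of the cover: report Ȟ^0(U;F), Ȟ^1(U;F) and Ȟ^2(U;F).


Ȟ^0 ≅ Z^2, Ȟ^1 ≅ 0, Ȟ^2 ≅ 0

intersection data:
  U1={{e}} U2={{a},{c},{f},{a,d},{a,f},{b,f},{c,d},{d,f},{a,d,f}} U3={{b},{c},{f},{a,f},{b,f},{c,d},{d,f},{a,d,f}} U4={{c},{d},{f},{a,d},{a,f},{b,f},{c,d},{d,f},{a,d,f}}
  U23={{c},{f},{a,f},{b,f},{c,d},{d,f},{a,d,f}} U24={{c},{f},{a,d},{a,f},{b,f},{c,d},{d,f},{a,d,f}} U34={{c},{f},{a,f},{b,f},{c,d},{d,f},{a,d,f}}
  U234={{c},{f},{a,f},{b,f},{c,d},{d,f},{a,d,f}}
C dims 4,3,1; δ0: rk 2, SNF 1^2; δ1: rk 1, SNF 1^1
Ȟ^0 = (4 − 2) − 0 = 2, so Ȟ^0 ≅ Z^2
Ȟ^1 = (3 − 1) − 2 = 0, so Ȟ^1 ≅ 0
Ȟ^2 = (1 − 0) − 1 = 0, so Ȟ^2 ≅ 0


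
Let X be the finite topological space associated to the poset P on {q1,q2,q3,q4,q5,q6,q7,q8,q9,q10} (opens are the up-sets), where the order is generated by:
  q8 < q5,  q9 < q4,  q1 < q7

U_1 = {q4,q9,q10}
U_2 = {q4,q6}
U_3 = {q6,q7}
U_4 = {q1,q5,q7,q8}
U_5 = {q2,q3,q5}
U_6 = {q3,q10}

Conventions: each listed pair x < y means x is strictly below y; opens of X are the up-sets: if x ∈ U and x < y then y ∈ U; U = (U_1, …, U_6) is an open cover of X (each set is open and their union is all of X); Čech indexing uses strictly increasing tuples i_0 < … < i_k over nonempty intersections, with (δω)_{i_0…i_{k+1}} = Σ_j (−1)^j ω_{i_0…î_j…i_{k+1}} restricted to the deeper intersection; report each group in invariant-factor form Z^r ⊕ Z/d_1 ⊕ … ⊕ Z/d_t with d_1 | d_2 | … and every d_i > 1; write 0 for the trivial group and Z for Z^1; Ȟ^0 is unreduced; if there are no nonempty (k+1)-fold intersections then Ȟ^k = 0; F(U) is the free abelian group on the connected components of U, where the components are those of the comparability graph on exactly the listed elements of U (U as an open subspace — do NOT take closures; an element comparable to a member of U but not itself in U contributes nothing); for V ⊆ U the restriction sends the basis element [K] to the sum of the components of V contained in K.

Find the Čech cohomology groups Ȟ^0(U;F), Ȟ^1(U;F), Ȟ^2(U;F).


nonempty intersections:
  U12={q4} U16={q10} U23={q6} U34={q7} U45={q5} U56={q3}
components per intersection:
  U1: {q4,q9} {q10}
  U2: {q4} {q6}
  U3: {q6} {q7}
  U4: {q1,q7} {q5,q8}
  U5: {q2} {q3} {q5}
  U6: {q3} {q10}
  U12: {q4}
  U16: {q10}
  U23: {q6}
  U34: {q7}
  U45: {q5}
  U56: {q3}
C dims 13,6; δ0: rk 6, SNF 1^6
Ȟ^0: (13−6)−0=7 ⇒ Z^7
Ȟ^1: (6−0)−6=0 ⇒ 0
Ȟ^2: (0−0)−0=0 ⇒ 0

Ȟ^0 ≅ Z^7, Ȟ^1 ≅ 0 and Ȟ^2 ≅ 0


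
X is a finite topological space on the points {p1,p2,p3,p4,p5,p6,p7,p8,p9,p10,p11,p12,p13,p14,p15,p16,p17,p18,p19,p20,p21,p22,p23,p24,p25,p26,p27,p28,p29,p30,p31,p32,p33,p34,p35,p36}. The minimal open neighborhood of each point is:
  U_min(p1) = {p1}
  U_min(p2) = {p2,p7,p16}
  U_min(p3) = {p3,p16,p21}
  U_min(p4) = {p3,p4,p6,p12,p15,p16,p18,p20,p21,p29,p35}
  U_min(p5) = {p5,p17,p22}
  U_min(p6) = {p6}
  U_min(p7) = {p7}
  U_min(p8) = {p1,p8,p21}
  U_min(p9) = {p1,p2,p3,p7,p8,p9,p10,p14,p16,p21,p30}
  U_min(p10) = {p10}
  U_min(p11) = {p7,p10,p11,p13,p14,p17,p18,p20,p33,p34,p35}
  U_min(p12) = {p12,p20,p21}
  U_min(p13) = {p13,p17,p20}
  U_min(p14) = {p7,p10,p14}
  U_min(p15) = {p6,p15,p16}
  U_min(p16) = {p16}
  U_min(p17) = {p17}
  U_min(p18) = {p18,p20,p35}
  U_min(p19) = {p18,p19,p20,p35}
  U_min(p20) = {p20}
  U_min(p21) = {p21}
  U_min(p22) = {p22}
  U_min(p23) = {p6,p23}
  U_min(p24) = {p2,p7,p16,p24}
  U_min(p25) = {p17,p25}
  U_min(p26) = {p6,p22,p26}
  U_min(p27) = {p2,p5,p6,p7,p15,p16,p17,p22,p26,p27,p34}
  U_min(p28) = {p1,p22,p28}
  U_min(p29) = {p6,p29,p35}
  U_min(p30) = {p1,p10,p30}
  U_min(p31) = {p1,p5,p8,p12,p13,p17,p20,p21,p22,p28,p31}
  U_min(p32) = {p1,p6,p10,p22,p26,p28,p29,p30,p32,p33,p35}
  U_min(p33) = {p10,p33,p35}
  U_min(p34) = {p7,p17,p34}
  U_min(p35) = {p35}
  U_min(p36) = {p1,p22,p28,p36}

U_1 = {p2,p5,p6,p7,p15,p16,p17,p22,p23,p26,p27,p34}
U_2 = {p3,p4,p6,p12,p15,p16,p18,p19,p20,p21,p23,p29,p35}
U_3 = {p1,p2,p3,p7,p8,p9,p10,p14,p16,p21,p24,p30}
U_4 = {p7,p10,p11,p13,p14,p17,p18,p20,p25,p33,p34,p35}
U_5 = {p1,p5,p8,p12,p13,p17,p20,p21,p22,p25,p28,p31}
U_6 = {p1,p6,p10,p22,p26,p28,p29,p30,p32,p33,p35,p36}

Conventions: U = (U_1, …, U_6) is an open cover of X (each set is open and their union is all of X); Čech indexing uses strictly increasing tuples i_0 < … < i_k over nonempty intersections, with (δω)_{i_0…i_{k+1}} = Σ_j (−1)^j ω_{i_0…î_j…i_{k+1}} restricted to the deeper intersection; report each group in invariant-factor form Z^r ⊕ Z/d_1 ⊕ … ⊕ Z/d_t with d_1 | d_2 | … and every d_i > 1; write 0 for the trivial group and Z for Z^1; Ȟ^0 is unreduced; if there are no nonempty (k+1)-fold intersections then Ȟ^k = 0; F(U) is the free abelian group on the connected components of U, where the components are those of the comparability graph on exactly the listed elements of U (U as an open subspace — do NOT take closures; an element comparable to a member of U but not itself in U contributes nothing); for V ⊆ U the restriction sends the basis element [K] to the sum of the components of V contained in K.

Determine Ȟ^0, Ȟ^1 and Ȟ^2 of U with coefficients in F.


Ȟ^0 ≅ Z, Ȟ^1 ≅ 0 and Ȟ^2 ≅ Z/2

cover nerve:
  U12={p6,p15,p16,p23} U13={p2,p7,p16} U14={p7,p17,p34} U15={p5,p17,p22} U16={p6,p22,p26} U23={p3,p16,p21} U24={p18,p20,p35} U25={p12,p20,p21} U26={p6,p29,p35} U34={p7,p10,p14} U35={p1,p8,p21} U36={p1,p10,p30} U45={p13,p17,p20,p25} U46={p10,p33,p35} U56={p1,p22,p28}
  U123={p16} U126={p6} U134={p7} U145={p17} U156={p22} U235={p21} U245={p20} U246={p35} U346={p10} U356={p1}
components per intersection:
  U1: {p2,p5,p6,p7,p15,p16,p17,p22,p23,p26,p27,p34}
  U2: {p3,p4,p6,p12,p15,p16,p18,p19,p20,p21,p23,p29,p35}
  U3: {p1,p2,p3,p7,p8,p9,p10,p14,p16,p21,p24,p30}
  U4: {p7,p10,p11,p13,p14,p17,p18,p20,p25,p33,p34,p35}
  U5: {p1,p5,p8,p12,p13,p17,p20,p21,p22,p25,p28,p31}
  U6: {p1,p6,p10,p22,p26,p28,p29,p30,p32,p33,p35,p36}
  U12: {p6,p15,p16,p23}
  U13: {p2,p7,p16}
  U14: {p7,p17,p34}
  U15: {p5,p17,p22}
  U16: {p6,p22,p26}
  U23: {p3,p16,p21}
  U24: {p18,p20,p35}
  U25: {p12,p20,p21}
  U26: {p6,p29,p35}
  U34: {p7,p10,p14}
  U35: {p1,p8,p21}
  U36: {p1,p10,p30}
  U45: {p13,p17,p20,p25}
  U46: {p10,p33,p35}
  U56: {p1,p22,p28}
  U123: {p16}
  U126: {p6}
  U134: {p7}
  U145: {p17}
  U156: {p22}
  U235: {p21}
  U245: {p20}
  U246: {p35}
  U346: {p10}
  U356: {p1}
C dims 6,15,10; δ0: rk 5, SNF 1^5; δ1: rk 10, SNF 1^9·2
Ȟ^0: (6−5)−0=1 ⇒ Z
Ȟ^1: (15−10)−5=0 ⇒ 0
Ȟ^2: (10−0)−10=0 plus torsion [2] ⇒ Z/2


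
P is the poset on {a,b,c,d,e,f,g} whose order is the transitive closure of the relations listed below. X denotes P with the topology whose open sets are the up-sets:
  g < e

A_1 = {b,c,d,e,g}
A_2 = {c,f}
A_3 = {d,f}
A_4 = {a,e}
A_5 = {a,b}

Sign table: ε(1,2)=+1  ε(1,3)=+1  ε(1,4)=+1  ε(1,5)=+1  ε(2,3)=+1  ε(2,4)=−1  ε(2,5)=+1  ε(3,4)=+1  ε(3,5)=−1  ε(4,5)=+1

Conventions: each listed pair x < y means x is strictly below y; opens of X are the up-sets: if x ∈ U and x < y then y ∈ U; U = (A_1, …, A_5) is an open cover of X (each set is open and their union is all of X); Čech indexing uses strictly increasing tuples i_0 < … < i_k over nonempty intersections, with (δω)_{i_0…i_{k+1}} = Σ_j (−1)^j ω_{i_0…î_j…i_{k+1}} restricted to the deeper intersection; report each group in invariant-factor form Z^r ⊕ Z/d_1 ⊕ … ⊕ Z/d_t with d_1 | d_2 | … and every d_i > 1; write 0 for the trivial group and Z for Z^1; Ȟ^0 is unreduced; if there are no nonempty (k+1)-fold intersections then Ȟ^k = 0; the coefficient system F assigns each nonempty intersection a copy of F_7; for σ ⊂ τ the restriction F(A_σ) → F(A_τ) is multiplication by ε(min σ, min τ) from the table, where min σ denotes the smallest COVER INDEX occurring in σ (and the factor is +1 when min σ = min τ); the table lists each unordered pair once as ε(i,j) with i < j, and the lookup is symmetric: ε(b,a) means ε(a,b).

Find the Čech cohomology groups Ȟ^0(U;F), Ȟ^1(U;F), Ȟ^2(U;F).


Ȟ^0 = Z/7; Ȟ^1 = Z/7 ⊕ Z/7; Ȟ^2 = 0

nonempty overlaps:
  A12={c} A13={d} A14={e} A15={b} A23={f} A45={a}
C dims 5,6; δ0: rk_F7 4
degree 0: 5−4−0 = 1 → Ȟ^0 ≅ Z/7
degree 1: 6−0−4 = 2 → Ȟ^1 ≅ Z/7 ⊕ Z/7
degree 2: 0−0−0 = 0 → Ȟ^2 ≅ 0


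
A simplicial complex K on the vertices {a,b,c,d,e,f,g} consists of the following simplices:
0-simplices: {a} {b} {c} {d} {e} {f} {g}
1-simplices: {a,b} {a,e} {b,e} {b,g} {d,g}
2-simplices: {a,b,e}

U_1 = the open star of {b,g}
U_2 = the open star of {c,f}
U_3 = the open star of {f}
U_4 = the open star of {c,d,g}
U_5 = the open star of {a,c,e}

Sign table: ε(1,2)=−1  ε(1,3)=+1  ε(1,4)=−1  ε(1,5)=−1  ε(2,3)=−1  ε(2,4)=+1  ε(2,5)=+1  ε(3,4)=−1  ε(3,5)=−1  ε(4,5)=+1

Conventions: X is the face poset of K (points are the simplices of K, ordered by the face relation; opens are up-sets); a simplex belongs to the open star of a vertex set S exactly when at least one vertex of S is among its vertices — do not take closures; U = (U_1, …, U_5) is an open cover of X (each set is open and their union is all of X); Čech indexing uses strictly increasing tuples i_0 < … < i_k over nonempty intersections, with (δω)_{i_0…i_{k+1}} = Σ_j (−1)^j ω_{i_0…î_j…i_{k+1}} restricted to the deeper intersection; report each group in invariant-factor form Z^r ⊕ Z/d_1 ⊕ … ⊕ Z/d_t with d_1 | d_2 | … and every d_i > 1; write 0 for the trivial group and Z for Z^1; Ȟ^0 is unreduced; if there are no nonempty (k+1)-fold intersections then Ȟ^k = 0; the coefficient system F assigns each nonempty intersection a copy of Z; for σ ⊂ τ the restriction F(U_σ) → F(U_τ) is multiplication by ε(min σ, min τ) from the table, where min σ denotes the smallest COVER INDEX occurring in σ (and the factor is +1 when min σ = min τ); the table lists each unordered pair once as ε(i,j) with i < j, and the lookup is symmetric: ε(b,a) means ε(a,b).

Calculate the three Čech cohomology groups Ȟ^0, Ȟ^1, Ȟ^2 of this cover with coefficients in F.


Ȟ^0 = Z; Ȟ^1 = Z; Ȟ^2 = 0

nonempty intersections:
  U1={{b},{g},{a,b},{b,e},{b,g},{d,g},{a,b,e}} U2={{c},{f}} U3={{f}} U4={{c},{d},{g},{b,g},{d,g}} U5={{a},{c},{e},{a,b},{a,e},{b,e},{a,b,e}}
  U14={{g},{b,g},{d,g}} U15={{a,b},{b,e},{a,b,e}} U23={{f}} U24={{c}} U25={{c}} U45={{c}}
  U245={{c}}
C dims 5,6,1; δ0: rk 4, SNF 1^4; δ1: rk 1, SNF 1^1
Ȟ^0: (5−4)−0=1 ⇒ Z
Ȟ^1: (6−1)−4=1 ⇒ Z
Ȟ^2: (1−0)−1=0 ⇒ 0


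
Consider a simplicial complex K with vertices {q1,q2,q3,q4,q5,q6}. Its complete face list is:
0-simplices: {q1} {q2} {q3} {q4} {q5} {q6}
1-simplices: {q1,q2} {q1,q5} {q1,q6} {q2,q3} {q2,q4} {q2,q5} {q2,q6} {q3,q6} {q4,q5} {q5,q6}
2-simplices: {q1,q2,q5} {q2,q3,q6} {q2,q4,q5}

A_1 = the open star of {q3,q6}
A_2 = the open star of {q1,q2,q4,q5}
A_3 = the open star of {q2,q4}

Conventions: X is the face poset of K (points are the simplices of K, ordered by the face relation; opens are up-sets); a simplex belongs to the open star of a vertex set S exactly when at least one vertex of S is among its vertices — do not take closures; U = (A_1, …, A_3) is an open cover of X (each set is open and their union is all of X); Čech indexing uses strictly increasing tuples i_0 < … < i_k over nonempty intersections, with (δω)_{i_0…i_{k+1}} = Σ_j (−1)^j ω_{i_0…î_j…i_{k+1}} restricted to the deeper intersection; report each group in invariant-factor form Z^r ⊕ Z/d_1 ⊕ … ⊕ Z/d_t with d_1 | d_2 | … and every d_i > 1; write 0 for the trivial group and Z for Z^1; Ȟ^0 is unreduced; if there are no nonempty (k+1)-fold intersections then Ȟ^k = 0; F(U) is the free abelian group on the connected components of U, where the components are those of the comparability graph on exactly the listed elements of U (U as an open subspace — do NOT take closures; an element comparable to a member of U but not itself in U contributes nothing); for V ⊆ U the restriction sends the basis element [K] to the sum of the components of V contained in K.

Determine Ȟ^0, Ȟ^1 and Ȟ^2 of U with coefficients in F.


Ȟ^0 = Z, Ȟ^1 = Z^2 and Ȟ^2 = 0

intersection data:
  A1={{q3},{q6},{q1,q6},{q2,q3},{q2,q6},{q3,q6},{q5,q6},{q2,q3,q6}} A2={{q1},{q2},{q4},{q5},{q1,q2},{q1,q5},{q1,q6},{q2,q3},{q2,q4},{q2,q5},{q2,q6},{q4,q5},{q5,q6},{q1,q2,q5},{q2,q3,q6},{q2,q4,q5}} A3={{q2},{q4},{q1,q2},{q2,q3},{q2,q4},{q2,q5},{q2,q6},{q4,q5},{q1,q2,q5},{q2,q3,q6},{q2,q4,q5}}
  A12={{q1,q6},{q2,q3},{q2,q6},{q5,q6},{q2,q3,q6}} A13={{q2,q3},{q2,q6},{q2,q3,q6}} A23={{q2},{q4},{q1,q2},{q2,q3},{q2,q4},{q2,q5},{q2,q6},{q4,q5},{q1,q2,q5},{q2,q3,q6},{q2,q4,q5}}
  A123={{q2,q3},{q2,q6},{q2,q3,q6}}
components per intersection:
  A1: {{q3},{q6},{q1,q6},{q2,q3},{q2,q6},{q3,q6},{q5,q6},{q2,q3,q6}}
  A2: {{q1},{q2},{q4},{q5},{q1,q2},{q1,q5},{q1,q6},{q2,q3},{q2,q4},{q2,q5},{q2,q6},{q4,q5},{q5,q6},{q1,q2,q5},{q2,q3,q6},{q2,q4,q5}}
  A3: {{q2},{q4},{q1,q2},{q2,q3},{q2,q4},{q2,q5},{q2,q6},{q4,q5},{q1,q2,q5},{q2,q3,q6},{q2,q4,q5}}
  A12: {{q1,q6}} {{q2,q3},{q2,q6},{q2,q3,q6}} {{q5,q6}}
  A13: {{q2,q3},{q2,q6},{q2,q3,q6}}
  A23: {{q2},{q4},{q1,q2},{q2,q3},{q2,q4},{q2,q5},{q2,q6},{q4,q5},{q1,q2,q5},{q2,q3,q6},{q2,q4,q5}}
  A123: {{q2,q3},{q2,q6},{q2,q3,q6}}
C dims 3,5,1; δ0: rk 2, SNF 1^2; δ1: rk 1, SNF 1^1
Ȟ^0 = (3 − 2) − 0 = 1, so Ȟ^0 ≅ Z
Ȟ^1 = (5 − 1) − 2 = 2, so Ȟ^1 ≅ Z^2
Ȟ^2 = (1 − 0) − 1 = 0, so Ȟ^2 ≅ 0


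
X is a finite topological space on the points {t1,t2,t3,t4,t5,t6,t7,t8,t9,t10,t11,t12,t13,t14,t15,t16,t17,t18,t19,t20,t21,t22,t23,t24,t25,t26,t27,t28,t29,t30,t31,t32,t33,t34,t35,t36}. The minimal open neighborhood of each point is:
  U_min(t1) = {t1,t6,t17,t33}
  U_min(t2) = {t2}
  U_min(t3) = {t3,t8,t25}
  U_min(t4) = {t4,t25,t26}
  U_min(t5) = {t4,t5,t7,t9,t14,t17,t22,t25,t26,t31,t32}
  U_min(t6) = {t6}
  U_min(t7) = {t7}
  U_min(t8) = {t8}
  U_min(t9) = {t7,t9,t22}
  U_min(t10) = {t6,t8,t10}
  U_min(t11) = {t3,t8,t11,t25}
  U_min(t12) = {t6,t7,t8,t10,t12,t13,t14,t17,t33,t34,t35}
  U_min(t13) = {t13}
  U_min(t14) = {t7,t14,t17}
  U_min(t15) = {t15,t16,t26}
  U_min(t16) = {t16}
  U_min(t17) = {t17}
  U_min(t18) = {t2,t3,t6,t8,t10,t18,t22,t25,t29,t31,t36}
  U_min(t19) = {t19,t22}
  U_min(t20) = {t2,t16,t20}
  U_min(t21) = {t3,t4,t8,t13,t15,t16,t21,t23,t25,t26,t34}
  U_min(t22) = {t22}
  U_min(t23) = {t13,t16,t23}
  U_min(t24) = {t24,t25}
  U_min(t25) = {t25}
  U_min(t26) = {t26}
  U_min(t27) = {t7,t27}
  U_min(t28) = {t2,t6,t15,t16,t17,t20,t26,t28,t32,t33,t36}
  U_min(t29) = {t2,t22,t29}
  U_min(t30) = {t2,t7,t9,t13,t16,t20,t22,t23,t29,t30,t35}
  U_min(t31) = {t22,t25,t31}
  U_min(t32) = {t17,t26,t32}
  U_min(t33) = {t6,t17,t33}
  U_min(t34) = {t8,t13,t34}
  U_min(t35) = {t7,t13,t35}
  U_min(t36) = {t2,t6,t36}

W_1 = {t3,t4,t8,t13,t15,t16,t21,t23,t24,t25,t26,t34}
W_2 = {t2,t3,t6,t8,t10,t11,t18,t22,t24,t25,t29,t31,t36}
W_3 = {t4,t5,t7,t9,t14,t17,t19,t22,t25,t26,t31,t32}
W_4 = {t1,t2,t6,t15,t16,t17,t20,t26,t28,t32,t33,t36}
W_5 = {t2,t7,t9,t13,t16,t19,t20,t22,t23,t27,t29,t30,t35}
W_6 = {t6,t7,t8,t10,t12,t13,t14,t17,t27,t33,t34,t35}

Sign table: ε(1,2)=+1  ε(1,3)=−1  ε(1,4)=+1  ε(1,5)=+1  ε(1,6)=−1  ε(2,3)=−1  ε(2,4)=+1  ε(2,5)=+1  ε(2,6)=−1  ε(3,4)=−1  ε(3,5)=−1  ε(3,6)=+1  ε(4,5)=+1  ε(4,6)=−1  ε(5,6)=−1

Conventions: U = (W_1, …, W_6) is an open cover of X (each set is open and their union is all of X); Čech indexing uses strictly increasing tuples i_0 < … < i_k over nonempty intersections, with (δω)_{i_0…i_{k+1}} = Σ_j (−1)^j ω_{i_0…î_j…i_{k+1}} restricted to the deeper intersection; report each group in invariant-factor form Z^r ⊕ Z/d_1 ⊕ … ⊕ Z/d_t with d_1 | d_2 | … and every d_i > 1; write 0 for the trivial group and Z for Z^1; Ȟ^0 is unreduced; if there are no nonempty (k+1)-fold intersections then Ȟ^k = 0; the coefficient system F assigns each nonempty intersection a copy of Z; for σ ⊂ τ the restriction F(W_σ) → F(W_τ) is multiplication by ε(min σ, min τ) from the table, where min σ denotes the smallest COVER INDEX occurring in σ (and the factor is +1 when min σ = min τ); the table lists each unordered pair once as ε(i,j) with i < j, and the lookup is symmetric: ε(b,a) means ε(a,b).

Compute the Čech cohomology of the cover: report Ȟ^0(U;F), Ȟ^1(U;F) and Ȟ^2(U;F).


Ȟ^0 = Z, Ȟ^1 = 0 and Ȟ^2 = Z/2

nerve simplices:
  W12={t3,t8,t24,t25} W13={t4,t25,t26} W14={t15,t16,t26} W15={t13,t16,t23} W16={t8,t13,t34} W23={t22,t25,t31} W24={t2,t6,t36} W25={t2,t22,t29} W26={t6,t8,t10} W34={t17,t26,t32} W35={t7,t9,t19,t22} W36={t7,t14,t17} W45={t2,t16,t20} W46={t6,t17,t33} W56={t7,t13,t27,t35}
  W123={t25} W126={t8} W134={t26} W145={t16} W156={t13} W235={t22} W245={t2} W246={t6} W346={t17} W356={t7}
C dims 6,15,10; δ0: rk 5, SNF 1^5; δ1: rk 10, SNF 1^9·2
degree 0: 6−5−0 = 1 → Ȟ^0 ≅ Z
degree 1: 15−10−5 = 0 → Ȟ^1 ≅ 0
degree 2: 10−0−10 = 0 plus torsion [2] → Ȟ^2 ≅ Z/2


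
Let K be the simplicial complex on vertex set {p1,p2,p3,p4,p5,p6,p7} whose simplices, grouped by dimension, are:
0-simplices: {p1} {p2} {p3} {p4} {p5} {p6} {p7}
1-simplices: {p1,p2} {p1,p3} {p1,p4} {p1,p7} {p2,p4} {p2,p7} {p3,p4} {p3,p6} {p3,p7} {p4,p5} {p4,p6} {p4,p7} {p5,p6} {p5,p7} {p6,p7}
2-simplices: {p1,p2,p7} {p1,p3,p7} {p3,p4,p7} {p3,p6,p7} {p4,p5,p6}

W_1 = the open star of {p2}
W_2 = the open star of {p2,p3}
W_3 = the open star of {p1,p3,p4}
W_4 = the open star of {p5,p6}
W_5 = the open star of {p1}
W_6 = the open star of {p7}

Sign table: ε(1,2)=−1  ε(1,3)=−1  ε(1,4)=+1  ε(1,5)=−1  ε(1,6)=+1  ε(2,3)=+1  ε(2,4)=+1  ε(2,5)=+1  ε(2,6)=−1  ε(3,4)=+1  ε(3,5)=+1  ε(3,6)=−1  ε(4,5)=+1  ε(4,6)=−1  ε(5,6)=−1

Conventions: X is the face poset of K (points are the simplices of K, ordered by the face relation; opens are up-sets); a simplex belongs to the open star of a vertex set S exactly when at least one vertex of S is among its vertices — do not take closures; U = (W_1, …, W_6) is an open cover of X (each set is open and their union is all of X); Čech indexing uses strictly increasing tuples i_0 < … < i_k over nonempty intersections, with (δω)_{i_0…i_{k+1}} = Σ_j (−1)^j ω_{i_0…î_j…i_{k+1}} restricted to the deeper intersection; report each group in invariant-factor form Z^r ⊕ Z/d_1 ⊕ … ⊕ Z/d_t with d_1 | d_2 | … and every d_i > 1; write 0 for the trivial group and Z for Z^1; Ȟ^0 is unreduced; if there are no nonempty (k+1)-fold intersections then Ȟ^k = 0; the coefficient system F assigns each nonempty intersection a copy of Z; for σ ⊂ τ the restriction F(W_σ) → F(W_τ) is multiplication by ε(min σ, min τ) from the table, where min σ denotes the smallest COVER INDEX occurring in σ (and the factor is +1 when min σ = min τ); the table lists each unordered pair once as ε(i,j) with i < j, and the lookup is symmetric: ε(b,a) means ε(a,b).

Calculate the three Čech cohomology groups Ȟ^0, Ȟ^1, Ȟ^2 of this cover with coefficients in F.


cover nerve:
  W1={{p2},{p1,p2},{p2,p4},{p2,p7},{p1,p2,p7}} W2={{p2},{p3},{p1,p2},{p1,p3},{p2,p4},{p2,p7},{p3,p4},{p3,p6},{p3,p7},{p1,p2,p7},{p1,p3,p7},{p3,p4,p7},{p3,p6,p7}} W3={{p1},{p3},{p4},{p1,p2},{p1,p3},{p1,p4},{p1,p7},{p2,p4},{p3,p4},{p3,p6},{p3,p7},{p4,p5},{p4,p6},{p4,p7},{p1,p2,p7},{p1,p3,p7},{p3,p4,p7},{p3,p6,p7},{p4,p5,p6}} W4={{p5},{p6},{p3,p6},{p4,p5},{p4,p6},{p5,p6},{p5,p7},{p6,p7},{p3,p6,p7},{p4,p5,p6}} W5={{p1},{p1,p2},{p1,p3},{p1,p4},{p1,p7},{p1,p2,p7},{p1,p3,p7}} W6={{p7},{p1,p7},{p2,p7},{p3,p7},{p4,p7},{p5,p7},{p6,p7},{p1,p2,p7},{p1,p3,p7},{p3,p4,p7},{p3,p6,p7}}
  W12={{p2},{p1,p2},{p2,p4},{p2,p7},{p1,p2,p7}} W13={{p1,p2},{p2,p4},{p1,p2,p7}} W15={{p1,p2},{p1,p2,p7}} W16={{p2,p7},{p1,p2,p7}} W23={{p3},{p1,p2},{p1,p3},{p2,p4},{p3,p4},{p3,p6},{p3,p7},{p1,p2,p7},{p1,p3,p7},{p3,p4,p7},{p3,p6,p7}} W24={{p3,p6},{p3,p6,p7}} W25={{p1,p2},{p1,p3},{p1,p2,p7},{p1,p3,p7}} W26={{p2,p7},{p3,p7},{p1,p2,p7},{p1,p3,p7},{p3,p4,p7},{p3,p6,p7}} W34={{p3,p6},{p4,p5},{p4,p6},{p3,p6,p7},{p4,p5,p6}} W35={{p1},{p1,p2},{p1,p3},{p1,p4},{p1,p7},{p1,p2,p7},{p1,p3,p7}} W36={{p1,p7},{p3,p7},{p4,p7},{p1,p2,p7},{p1,p3,p7},{p3,p4,p7},{p3,p6,p7}} W46={{p5,p7},{p6,p7},{p3,p6,p7}} W56={{p1,p7},{p1,p2,p7},{p1,p3,p7}}
  W123={{p1,p2},{p2,p4},{p1,p2,p7}} W125={{p1,p2},{p1,p2,p7}} W126={{p2,p7},{p1,p2,p7}} W135={{p1,p2},{p1,p2,p7}} W136={{p1,p2,p7}} W156={{p1,p2,p7}} W234={{p3,p6},{p3,p6,p7}} W235={{p1,p2},{p1,p3},{p1,p2,p7},{p1,p3,p7}} W236={{p3,p7},{p1,p2,p7},{p1,p3,p7},{p3,p4,p7},{p3,p6,p7}} W246={{p3,p6,p7}} W256={{p1,p2,p7},{p1,p3,p7}} W346={{p3,p6,p7}} W356={{p1,p7},{p1,p2,p7},{p1,p3,p7}}
  W1235={{p1,p2},{p1,p2,p7}} W1236={{p1,p2,p7}} W1256={{p1,p2,p7}} W1356={{p1,p2,p7}} W2346={{p3,p6,p7}} W2356={{p1,p2,p7},{p1,p3,p7}}
  W12356={{p1,p2,p7}}
C dims 6,13,13,6; δ0: rk 5, SNF 1^5; δ1: rk 8, SNF 1^8; δ2: rk 5, SNF 1^5
Ȟ^0: (6−5)−0=1 ⇒ Z
Ȟ^1: (13−8)−5=0 ⇒ 0
Ȟ^2: (13−5)−8=0 ⇒ 0

Ȟ^0 = Z; Ȟ^1 = 0; Ȟ^2 = 0


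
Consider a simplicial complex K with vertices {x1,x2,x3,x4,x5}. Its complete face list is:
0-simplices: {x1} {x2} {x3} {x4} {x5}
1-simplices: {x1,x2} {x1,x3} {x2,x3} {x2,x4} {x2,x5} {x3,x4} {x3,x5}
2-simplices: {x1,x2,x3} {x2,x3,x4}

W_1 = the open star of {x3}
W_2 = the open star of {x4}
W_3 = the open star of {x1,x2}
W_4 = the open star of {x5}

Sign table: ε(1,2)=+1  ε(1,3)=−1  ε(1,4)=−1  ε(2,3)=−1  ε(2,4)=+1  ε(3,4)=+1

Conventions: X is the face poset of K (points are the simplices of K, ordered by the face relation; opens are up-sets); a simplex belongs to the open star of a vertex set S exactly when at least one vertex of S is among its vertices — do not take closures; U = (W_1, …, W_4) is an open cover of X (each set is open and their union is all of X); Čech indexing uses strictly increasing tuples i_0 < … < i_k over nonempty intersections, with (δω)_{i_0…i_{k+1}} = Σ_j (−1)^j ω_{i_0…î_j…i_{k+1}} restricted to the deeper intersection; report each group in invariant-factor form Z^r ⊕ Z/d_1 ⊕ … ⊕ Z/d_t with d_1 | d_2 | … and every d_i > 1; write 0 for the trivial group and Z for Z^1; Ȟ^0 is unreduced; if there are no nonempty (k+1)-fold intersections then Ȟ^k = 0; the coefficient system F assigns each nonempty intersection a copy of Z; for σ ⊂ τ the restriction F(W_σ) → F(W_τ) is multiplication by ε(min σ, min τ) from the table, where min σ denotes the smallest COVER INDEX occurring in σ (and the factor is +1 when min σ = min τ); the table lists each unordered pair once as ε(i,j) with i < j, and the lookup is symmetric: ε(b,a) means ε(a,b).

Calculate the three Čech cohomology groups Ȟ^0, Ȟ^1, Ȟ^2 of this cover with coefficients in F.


nonempty overlaps:
  W1={{x3},{x1,x3},{x2,x3},{x3,x4},{x3,x5},{x1,x2,x3},{x2,x3,x4}} W2={{x4},{x2,x4},{x3,x4},{x2,x3,x4}} W3={{x1},{x2},{x1,x2},{x1,x3},{x2,x3},{x2,x4},{x2,x5},{x1,x2,x3},{x2,x3,x4}} W4={{x5},{x2,x5},{x3,x5}}
  W12={{x3,x4},{x2,x3,x4}} W13={{x1,x3},{x2,x3},{x1,x2,x3},{x2,x3,x4}} W14={{x3,x5}} W23={{x2,x4},{x2,x3,x4}} W34={{x2,x5}}
  W123={{x2,x3,x4}}
C dims 4,5,1; δ0: rk 3, SNF 1^3; δ1: rk 1, SNF 1^1
degree 0: 4−3−0 = 1 → Ȟ^0 ≅ Z
degree 1: 5−1−3 = 1 → Ȟ^1 ≅ Z
degree 2: 1−0−1 = 0 → Ȟ^2 ≅ 0

Ȟ^0 = Z,  Ȟ^1 = Z,  Ȟ^2 = 0


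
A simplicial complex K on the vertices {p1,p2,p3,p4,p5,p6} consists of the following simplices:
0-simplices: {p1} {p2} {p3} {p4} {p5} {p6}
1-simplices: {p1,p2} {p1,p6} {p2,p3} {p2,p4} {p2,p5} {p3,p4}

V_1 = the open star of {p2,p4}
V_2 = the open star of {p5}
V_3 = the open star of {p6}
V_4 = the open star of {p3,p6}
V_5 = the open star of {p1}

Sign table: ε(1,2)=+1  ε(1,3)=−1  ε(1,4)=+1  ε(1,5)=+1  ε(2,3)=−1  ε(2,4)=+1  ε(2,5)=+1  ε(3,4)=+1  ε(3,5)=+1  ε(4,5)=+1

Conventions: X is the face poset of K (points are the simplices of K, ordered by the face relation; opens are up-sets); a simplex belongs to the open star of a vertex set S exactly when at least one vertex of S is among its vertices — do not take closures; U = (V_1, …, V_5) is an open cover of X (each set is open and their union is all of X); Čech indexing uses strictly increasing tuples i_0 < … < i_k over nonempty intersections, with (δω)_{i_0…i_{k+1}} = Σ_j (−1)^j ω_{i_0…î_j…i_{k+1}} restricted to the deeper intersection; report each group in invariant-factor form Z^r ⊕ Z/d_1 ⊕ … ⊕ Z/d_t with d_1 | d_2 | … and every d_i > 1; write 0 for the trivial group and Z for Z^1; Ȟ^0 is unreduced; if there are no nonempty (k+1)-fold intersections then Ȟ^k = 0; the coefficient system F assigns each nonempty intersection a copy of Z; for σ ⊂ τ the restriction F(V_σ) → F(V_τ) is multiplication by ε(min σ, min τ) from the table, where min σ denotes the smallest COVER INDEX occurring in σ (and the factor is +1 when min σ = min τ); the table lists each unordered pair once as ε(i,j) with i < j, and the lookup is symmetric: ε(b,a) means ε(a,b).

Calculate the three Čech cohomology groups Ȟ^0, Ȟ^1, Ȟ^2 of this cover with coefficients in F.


Ȟ^0 = Z, Ȟ^1 = Z, Ȟ^2 = 0

cover nerve:
  V1={{p2},{p4},{p1,p2},{p2,p3},{p2,p4},{p2,p5},{p3,p4}} V2={{p5},{p2,p5}} V3={{p6},{p1,p6}} V4={{p3},{p6},{p1,p6},{p2,p3},{p3,p4}} V5={{p1},{p1,p2},{p1,p6}}
  V12={{p2,p5}} V14={{p2,p3},{p3,p4}} V15={{p1,p2}} V34={{p6},{p1,p6}} V35={{p1,p6}} V45={{p1,p6}}
  V345={{p1,p6}}
C dims 5,6,1; δ0: rk 4, SNF 1^4; δ1: rk 1, SNF 1^1
Ȟ^0: (5−4)−0=1 ⇒ Z
Ȟ^1: (6−1)−4=1 ⇒ Z
Ȟ^2: (1−0)−1=0 ⇒ 0
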